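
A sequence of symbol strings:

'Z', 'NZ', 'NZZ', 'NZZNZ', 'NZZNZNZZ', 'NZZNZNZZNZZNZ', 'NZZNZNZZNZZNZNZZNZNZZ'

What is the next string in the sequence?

Each term (from the third on) is the previous term followed by the one before it: term 3 = NZ·Z = NZZ.
So term 8 is NZZNZNZZNZZNZNZZNZNZZ·NZZNZNZZNZZNZ.

NZZNZNZZNZZNZNZZNZNZZNZZNZNZZNZZNZ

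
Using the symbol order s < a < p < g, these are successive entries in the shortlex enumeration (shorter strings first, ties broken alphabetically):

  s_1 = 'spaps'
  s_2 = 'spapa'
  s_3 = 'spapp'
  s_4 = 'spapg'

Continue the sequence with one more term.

Find the rightmost character of spapg below g, bump it to the next letter, and reset everything to its right to s.

spags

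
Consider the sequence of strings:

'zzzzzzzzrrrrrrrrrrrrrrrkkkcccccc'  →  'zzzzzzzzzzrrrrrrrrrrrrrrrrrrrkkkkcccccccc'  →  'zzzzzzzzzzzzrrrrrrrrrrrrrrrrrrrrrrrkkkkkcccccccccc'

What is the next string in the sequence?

zzzzzzzzzzzzzzrrrrrrrrrrrrrrrrrrrrrrrrrrrkkkkkkcccccccccccc

Term n consists of 2n+2 z's, followed by 4n+3 r's, followed by n k's, followed by 2n c's, where the shown terms are n = 3, 4, 5.
At n = 6 the blocks have lengths 14, 27, 6, 12.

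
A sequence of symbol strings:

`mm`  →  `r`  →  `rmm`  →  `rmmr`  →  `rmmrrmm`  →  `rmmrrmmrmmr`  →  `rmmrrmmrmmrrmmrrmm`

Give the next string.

This is a Fibonacci-style word recurrence s(k) = s(k−1)·s(k−2): e.g. r·mm = rmm.
The next term joins rmmrrmmrmmrrmmrrmm and rmmrrmmrmmr.

rmmrrmmrmmrrmmrrmmrmmrrmmrmmr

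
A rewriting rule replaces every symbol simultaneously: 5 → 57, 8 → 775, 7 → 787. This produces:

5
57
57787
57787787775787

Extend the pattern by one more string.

5778778777578778777578778778757787775787

φ(57787787775787) expands symbol-by-symbol to 57 787 787 775 787 787 775 787 787 787 57 787 775 787; joining the 14 pieces gives the next term.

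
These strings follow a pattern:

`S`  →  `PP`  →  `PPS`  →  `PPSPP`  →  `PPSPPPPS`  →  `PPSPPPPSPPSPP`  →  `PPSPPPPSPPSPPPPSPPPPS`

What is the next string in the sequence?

PPSPPPPSPPSPPPPSPPPPSPPSPPPPSPPSPP

This is a Fibonacci-style word recurrence s(k) = s(k−1)·s(k−2): e.g. PP·S = PPS.
The next term joins PPSPPPPSPPSPPPPSPPPPS and PPSPPPPSPPSPP.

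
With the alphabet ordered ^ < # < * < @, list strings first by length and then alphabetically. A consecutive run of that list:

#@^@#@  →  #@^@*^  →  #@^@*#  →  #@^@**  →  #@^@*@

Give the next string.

Treat #@^@*@ as a base-4 numeral over the given alphabet and add one, carrying through any trailing @'s.

#@^@@^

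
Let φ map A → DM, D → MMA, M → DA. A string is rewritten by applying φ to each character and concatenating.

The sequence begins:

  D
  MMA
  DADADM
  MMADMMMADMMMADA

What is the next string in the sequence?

φ(MMADMMMADMMMADA) expands symbol-by-symbol to DA DA DM MMA DA DA DA DM MMA DA DA DA DM MMA DM; joining the 15 pieces gives the next term.

DADADMMMADADADADMMMADADADADMMMADM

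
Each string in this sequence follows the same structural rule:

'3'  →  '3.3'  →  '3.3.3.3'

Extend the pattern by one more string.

3.3.3.3.3.3.3.3

s(k+1) = s(k)·.·s(k) — each term doubles the last with '.' between the halves.
One more doubling of 3.3.3.3 gives the answer.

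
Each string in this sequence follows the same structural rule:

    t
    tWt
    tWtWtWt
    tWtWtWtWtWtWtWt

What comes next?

tWtWtWtWtWtWtWtWtWtWtWtWtWtWtWt

Every step duplicates the string with 'W' between the halves.
So the next term is two copies of tWtWtWtWtWtWtWt with 'W' between the halves.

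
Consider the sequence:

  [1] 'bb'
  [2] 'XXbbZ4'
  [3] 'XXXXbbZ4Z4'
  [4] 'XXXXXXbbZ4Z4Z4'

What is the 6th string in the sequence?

Each term wraps the previous one in XX on the left and Z4 on the right.
From XXXXXXbbZ4Z4Z4, 2 further steps: XXXXXXbbZ4Z4Z4 → XXXXXXXXbbZ4Z4Z4Z4 → (answer).

XXXXXXXXXXbbZ4Z4Z4Z4Z4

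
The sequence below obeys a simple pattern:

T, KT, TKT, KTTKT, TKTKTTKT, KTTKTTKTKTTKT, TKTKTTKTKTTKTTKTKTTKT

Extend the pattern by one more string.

KTTKTTKTKTTKTTKTKTTKTKTTKTTKTKTTKT

This is a Fibonacci-style word recurrence s(k) = s(k−2)·s(k−1): e.g. T·KT = TKT.
The next term joins KTTKTTKTKTTKT and TKTKTTKTKTTKTTKTKTTKT.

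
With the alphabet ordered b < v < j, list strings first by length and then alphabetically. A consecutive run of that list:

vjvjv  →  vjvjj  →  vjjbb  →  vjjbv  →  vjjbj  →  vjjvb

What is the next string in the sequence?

vjjvv

The successor of vjjvb increments the rightmost position that isn't already j and resets every position after it to b.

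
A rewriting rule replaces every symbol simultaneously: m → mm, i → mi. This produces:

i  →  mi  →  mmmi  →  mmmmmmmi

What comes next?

Rewriting each symbol of mmmmmmmi: m→mm, m→mm, m→mm, m→mm, m→mm, m→mm, m→mm, i→mi, which concatenates to mm mm mm mm mm mm mm mi.

mmmmmmmmmmmmmmmi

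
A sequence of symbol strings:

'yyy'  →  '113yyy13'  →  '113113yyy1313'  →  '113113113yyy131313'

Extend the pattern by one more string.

s(k+1) = 113·s(k)·13, so each term gains 113 as a prefix and 13 as a suffix.
So the next term is 113·113113113yyy131313·13.

113113113113yyy13131313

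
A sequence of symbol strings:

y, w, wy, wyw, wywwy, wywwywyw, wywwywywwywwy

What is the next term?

wywwywywwywwywywwywyw

Each term (from the third on) is the previous term followed by the one before it: term 3 = w·y = wy.
The next term joins wywwywywwywwy and wywwywyw.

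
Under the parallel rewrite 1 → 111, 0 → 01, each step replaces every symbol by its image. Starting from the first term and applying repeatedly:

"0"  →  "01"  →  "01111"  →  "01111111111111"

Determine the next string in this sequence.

Replace each of the 14 characters of 01111111111111 in place — 01 111 111 111 111 111 111 111 111 111 111 111 111 111 — and concatenate.

01111111111111111111111111111111111111111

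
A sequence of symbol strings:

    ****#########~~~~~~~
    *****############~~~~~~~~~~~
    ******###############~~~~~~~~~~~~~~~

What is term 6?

Each string has the form *^{n+2} #^{3n+3} ~^{4n-1}, where the shown terms are n = 2, 3, 4.
For term 6, n = 7, so the run lengths are 9, 24, 27.

*********########################~~~~~~~~~~~~~~~~~~~~~~~~~~~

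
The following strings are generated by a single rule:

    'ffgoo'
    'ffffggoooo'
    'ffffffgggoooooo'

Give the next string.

ffffffffggggoooooooo

Term n consists of 2n f's, followed by n g's, followed by 2n o's (n = 1, 2, …).
At n = 4 the blocks have lengths 8, 4, 8.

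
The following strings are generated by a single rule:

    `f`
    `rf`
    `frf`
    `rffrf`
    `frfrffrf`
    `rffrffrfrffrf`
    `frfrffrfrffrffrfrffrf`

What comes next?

This is a Fibonacci-style word recurrence s(k) = s(k−2)·s(k−1): e.g. f·rf = frf.
Continuing: rffrffrfrffrf · frfrffrfrffrffrfrffrf gives term 8.

rffrffrfrffrffrfrffrfrffrffrfrffrf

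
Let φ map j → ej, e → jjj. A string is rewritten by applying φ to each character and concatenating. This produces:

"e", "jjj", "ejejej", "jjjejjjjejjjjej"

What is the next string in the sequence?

Applying the rule to each of the 15 symbols of jjjejjjjejjjjej gives the pieces ej ej ej jjj ej ej ej ej jjj ej ej ej ej jjj ej, which concatenate to the answer.

ejejejjjjejejejejjjjejejejejjjjej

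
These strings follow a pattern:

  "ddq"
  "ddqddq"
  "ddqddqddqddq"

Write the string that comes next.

Each string is two copies of the previous one concatenated.
Doubling ddqddqddqddq:

ddqddqddqddqddqddqddqddq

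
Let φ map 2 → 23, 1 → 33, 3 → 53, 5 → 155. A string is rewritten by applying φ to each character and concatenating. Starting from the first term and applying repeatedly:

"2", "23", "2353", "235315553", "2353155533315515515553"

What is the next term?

Rewriting the 22 symbols of 2353155533315515515553 one by one yields 23 53 155 53 33 155 155 155 53 53 53 33 155 155 33 155 155 33 155 155 155 53; concatenated:

2353155533315515515553535333155155331551553315515515553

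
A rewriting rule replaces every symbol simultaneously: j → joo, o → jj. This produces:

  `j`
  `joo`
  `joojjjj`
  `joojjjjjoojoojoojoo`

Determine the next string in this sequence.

joojjjjjoojoojoojoojoojjjjjoojjjjjoojjjjjoojjjj

Replace each of the 19 characters of joojjjjjoojoojoojoo in place — joo jj jj joo joo joo joo joo jj jj joo jj jj joo jj jj joo jj jj — and concatenate.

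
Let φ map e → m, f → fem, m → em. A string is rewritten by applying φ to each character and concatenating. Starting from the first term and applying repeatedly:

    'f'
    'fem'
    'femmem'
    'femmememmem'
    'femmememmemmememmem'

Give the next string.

femmememmemmememmememmemmememmem

Applying the rule to each of the 19 symbols of femmememmemmememmem gives the pieces fem m em em m em m em em m em em m em m em em m em, which concatenate to the answer.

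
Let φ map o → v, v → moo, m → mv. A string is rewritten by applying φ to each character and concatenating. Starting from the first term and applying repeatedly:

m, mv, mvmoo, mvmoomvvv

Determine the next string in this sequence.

mvmoomvvvmvmoomoomoo

Expanding mvmoomvvv: m→mv, v→moo, m→mv, o→v, o→v, m→mv, v→moo, v→moo, v→moo. Concatenated: mv moo mv v v mv moo moo moo.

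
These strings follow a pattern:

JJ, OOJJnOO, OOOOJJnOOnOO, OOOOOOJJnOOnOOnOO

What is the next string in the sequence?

Each term wraps the previous one in OO on the left and nOO on the right.
Applying this once more to OOOOOOJJnOOnOOnOO:

OOOOOOOOJJnOOnOOnOOnOO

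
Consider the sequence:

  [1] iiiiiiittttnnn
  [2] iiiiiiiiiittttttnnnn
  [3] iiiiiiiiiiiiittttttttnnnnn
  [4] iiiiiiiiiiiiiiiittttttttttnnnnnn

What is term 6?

iiiiiiiiiiiiiiiiiiiiiittttttttttttttnnnnnnnn

Reading off run lengths: i runs 7, 10, 13, 16; t runs 4, 6, 8, 10; n runs 3, 4, 5, 6 — each is linear in n, where the shown terms are n = 2, 3, 4, 5.
For term 6, n = 7, so the run lengths are 22, 14, 8.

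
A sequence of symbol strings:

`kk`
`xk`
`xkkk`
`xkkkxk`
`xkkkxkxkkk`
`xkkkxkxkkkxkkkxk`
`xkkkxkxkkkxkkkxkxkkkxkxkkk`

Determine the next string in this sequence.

xkkkxkxkkkxkkkxkxkkkxkxkkkxkkkxkxkkkxkkkxk

Each term (from the third on) is the previous term followed by the one before it: term 3 = xk·kk = xkkk.
So term 8 is xkkkxkxkkkxkkkxkxkkkxkxkkk·xkkkxkxkkkxkkkxk.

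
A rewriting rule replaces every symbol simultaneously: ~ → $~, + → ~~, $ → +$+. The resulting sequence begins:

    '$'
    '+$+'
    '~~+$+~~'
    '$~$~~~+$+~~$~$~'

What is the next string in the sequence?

+$+$~+$+$~$~$~~~+$+~~$~$~+$+$~+$+$~

Replace each of the 15 characters of $~$~~~+$+~~$~$~ in place — +$+ $~ +$+ $~ $~ $~ ~~ +$+ ~~ $~ $~ +$+ $~ +$+ $~ — and concatenate.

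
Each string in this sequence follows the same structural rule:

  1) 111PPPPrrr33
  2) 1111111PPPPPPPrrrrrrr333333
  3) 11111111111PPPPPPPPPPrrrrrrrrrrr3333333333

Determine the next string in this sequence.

Term n consists of 4n-1 1's, followed by 3n+1 P's, followed by 4n-1 r's, followed by 4n-2 3's (n = 1, 2, …).
Setting n = 4 gives 15, 13, 15, 14 characters in each block.

111111111111111PPPPPPPPPPPPPrrrrrrrrrrrrrrr33333333333333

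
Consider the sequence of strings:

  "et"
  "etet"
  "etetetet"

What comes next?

etetetetetetetet

s(k+1) = s(k)·s(k) — each term doubles the last.
So the next term is two copies of etetetet.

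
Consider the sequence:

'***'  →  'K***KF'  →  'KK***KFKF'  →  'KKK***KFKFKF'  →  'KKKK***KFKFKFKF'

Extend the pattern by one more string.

KKKKK***KFKFKFKFKF

Each term wraps the previous one in K on the left and KF on the right.
One more step from KKKK***KFKFKFKF gives the answer.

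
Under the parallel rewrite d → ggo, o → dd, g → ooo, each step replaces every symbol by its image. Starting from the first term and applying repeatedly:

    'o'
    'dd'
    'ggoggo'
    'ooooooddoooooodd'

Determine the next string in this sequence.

ddddddddddddggoggoddddddddddddggoggo

Applying the rule to each of the 16 symbols of ooooooddoooooodd gives the pieces dd dd dd dd dd dd ggo ggo dd dd dd dd dd dd ggo ggo, which concatenate to the answer.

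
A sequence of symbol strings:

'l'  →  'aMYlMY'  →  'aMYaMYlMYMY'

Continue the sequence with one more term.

Every step adds aMY to the front and MY to the end of the previous string.
So the next term is aMY·aMYaMYlMYMY·MY.

aMYaMYaMYlMYMYMY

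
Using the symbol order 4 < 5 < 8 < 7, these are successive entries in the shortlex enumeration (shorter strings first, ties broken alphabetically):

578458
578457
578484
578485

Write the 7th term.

578474

Stepping forward 3 times from 578485: 578485 → 578488 → 578487, then the target.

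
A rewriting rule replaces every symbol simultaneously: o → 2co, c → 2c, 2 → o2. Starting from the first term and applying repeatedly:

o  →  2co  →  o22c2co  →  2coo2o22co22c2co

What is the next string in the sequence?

Applying the rule to each of the 16 symbols of 2coo2o22co22c2co gives the pieces o2 2c 2co 2co o2 2co o2 o2 2c 2co o2 o2 2c o2 2c 2co, which concatenate to the answer.

o22c2co2coo22coo2o22c2coo2o22co22c2co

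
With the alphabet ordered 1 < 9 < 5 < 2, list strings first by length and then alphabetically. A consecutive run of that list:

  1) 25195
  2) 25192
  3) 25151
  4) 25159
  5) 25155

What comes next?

25152

Find the rightmost character of 25155 below 2, bump it to the next letter, and reset everything to its right to 1.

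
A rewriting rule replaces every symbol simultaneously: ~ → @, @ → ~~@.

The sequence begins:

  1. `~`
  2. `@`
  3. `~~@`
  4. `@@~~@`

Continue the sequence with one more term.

~~@~~@@@~~@

Expanding @@~~@: @→~~@, @→~~@, ~→@, ~→@, @→~~@. Concatenated: ~~@ ~~@ @ @ ~~@.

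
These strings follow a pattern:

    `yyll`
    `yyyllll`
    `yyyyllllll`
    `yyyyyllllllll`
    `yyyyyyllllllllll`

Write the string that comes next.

Each string has the form y^{n+1} l^{2n} (n = 1, 2, …).
Setting n = 6 gives 7, 12 characters in each block.

yyyyyyyllllllllllll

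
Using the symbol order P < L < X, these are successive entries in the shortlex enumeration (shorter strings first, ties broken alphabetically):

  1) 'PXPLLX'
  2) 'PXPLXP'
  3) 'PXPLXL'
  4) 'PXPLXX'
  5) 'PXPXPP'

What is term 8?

PXPXLP

Advancing 3 positions from PXPXPP through PXPXPP → PXPXPL → PXPXPX reaches term 8.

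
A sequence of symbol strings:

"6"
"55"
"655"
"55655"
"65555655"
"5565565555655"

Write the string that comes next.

This is a Fibonacci-style word recurrence s(k) = s(k−2)·s(k−1): e.g. 6·55 = 655.
So term 7 is 65555655·5565565555655.

655556555565565555655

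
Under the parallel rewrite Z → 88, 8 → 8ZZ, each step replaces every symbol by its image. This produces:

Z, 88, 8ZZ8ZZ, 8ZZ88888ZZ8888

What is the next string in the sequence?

φ(8ZZ88888ZZ8888) expands symbol-by-symbol to 8ZZ 88 88 8ZZ 8ZZ 8ZZ 8ZZ 8ZZ 88 88 8ZZ 8ZZ 8ZZ 8ZZ; joining the 14 pieces gives the next term.

8ZZ88888ZZ8ZZ8ZZ8ZZ8ZZ88888ZZ8ZZ8ZZ8ZZ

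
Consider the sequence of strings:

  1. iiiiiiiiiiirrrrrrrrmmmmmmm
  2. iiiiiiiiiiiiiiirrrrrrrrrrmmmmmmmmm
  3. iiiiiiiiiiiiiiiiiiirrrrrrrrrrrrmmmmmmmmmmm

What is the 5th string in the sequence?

Each string has the form i^{4n-1} r^{2n+2} m^{2n+1}, where the shown terms are n = 3, 4, 5.
For term 5, n = 7, so the run lengths are 27, 16, 15.

iiiiiiiiiiiiiiiiiiiiiiiiiiirrrrrrrrrrrrrrrrmmmmmmmmmmmmmmm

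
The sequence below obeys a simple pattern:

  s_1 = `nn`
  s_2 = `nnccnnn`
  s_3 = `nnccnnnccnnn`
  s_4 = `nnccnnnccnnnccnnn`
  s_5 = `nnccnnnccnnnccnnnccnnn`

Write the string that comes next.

Every step adds ccnnn to the end: s(k+1) = s(k)·ccnnn.
So the next term is nnccnnnccnnnccnnnccnnn·ccnnn.

nnccnnnccnnnccnnnccnnnccnnn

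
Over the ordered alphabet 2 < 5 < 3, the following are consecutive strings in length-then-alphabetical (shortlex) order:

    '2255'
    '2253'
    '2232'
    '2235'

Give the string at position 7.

Stepping forward 3 times from 2235: 2235 → 2233 → 2522, then the target.

2525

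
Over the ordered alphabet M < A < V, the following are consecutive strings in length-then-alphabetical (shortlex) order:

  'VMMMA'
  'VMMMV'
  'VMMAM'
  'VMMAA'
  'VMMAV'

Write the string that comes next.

The successor of VMMAV increments the rightmost position that isn't already V and resets every position after it to M.

VMMVM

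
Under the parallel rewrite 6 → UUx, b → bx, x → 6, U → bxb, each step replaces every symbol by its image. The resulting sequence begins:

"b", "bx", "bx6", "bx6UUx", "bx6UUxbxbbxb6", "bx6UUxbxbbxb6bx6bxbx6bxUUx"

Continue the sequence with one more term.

Applying the rule to each of the 26 symbols of bx6UUxbxbbxb6bx6bxbx6bxUUx gives the pieces bx 6 UUx bxb bxb 6 bx 6 bx bx 6 bx UUx bx 6 UUx bx 6 bx 6 UUx bx 6 bxb bxb 6, which concatenate to the answer.

bx6UUxbxbbxb6bx6bxbx6bxUUxbx6UUxbx6bx6UUxbx6bxbbxb6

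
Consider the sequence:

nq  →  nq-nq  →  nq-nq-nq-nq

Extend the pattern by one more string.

s(k+1) = s(k)·-·s(k) — each term doubles the last with '-' between the halves.
Doubling nq-nq-nq-nq with '-' between the halves:

nq-nq-nq-nq-nq-nq-nq-nq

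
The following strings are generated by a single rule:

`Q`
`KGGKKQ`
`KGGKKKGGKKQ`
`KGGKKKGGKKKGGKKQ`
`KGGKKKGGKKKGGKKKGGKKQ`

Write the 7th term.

KGGKKKGGKKKGGKKKGGKKKGGKKKGGKKQ

Every step adds KGGKK at the front: s(k+1) = KGGKK·s(k).
From KGGKKKGGKKKGGKKKGGKKQ, 2 further steps: KGGKKKGGKKKGGKKKGGKKQ → KGGKKKGGKKKGGKKKGGKKKGGKKQ → (answer).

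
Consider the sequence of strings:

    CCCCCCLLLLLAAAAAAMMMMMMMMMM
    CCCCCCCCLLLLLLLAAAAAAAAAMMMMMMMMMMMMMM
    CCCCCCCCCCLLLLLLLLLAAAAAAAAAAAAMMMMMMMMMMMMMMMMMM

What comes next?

Each string has the form C^{2n+2} L^{2n+1} A^{3n} M^{4n+2}, where the shown terms are n = 2, 3, 4.
Setting n = 5 gives 12, 11, 15, 22 characters in each block.

CCCCCCCCCCCCLLLLLLLLLLLAAAAAAAAAAAAAAAMMMMMMMMMMMMMMMMMMMMMM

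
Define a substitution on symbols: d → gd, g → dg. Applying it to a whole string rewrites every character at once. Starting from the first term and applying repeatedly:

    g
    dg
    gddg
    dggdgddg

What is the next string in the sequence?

gddgdggddggdgddg

Rewriting each symbol of dggdgddg: d→gd, g→dg, g→dg, d→gd, g→dg, d→gd, d→gd, g→dg, which concatenates to gd dg dg gd dg gd gd dg.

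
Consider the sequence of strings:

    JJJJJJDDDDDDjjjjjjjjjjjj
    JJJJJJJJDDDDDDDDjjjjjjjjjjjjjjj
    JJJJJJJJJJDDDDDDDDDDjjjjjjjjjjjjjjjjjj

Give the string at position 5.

JJJJJJJJJJJJJJDDDDDDDDDDDDDDjjjjjjjjjjjjjjjjjjjjjjjj

The n-th term is 2n J's then 2n D's then 3n+3 j's, where the shown terms are n = 3, 4, 5.
At n = 7 the blocks have lengths 14, 14, 24.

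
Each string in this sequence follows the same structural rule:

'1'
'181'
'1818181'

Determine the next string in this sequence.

Every step duplicates the string with '8' between the halves.
Doubling 1818181 with '8' between the halves:

181818181818181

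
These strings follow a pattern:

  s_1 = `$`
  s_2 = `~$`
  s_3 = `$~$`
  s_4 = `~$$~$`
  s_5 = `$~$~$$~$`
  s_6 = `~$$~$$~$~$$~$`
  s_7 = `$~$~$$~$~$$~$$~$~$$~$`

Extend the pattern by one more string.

~$$~$$~$~$$~$$~$~$$~$~$$~$$~$~$$~$

From term 3 onward, concatenate the second-to-last term with the last: $·~$ = $~$, ~$·$~$ = ~$$~$, …
The next term joins ~$$~$$~$~$$~$ and $~$~$$~$~$$~$$~$~$$~$.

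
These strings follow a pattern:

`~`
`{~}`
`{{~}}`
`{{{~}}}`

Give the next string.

Every step adds { to the front and } to the end of the previous string.
Applying this once more to {{{~}}}:

{{{{~}}}}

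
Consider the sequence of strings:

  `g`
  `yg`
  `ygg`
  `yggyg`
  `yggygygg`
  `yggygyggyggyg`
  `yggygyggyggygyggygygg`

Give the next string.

From term 3 onward, concatenate the last term with the second-to-last: yg·g = ygg, ygg·yg = yggyg, …
So term 8 is yggygyggyggygyggygygg·yggygyggyggyg.

yggygyggyggygyggygyggyggygyggyggyg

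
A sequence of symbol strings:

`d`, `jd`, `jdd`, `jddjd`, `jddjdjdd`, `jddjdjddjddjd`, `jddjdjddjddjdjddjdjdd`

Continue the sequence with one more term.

jddjdjddjddjdjddjdjddjddjdjddjddjd

From term 3 onward, concatenate the last term with the second-to-last: jd·d = jdd, jdd·jd = jddjd, …
Continuing: jddjdjddjddjdjddjdjdd · jddjdjddjddjd gives term 8.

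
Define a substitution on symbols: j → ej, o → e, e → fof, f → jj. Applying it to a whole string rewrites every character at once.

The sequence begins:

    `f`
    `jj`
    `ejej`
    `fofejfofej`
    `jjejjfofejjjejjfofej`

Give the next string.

ejejfofejejjjejjfofejejejfofejejjjejjfofej

Applying the rule to each of the 20 symbols of jjejjfofejjjejjfofej gives the pieces ej ej fof ej ej jj e jj fof ej ej ej fof ej ej jj e jj fof ej, which concatenate to the answer.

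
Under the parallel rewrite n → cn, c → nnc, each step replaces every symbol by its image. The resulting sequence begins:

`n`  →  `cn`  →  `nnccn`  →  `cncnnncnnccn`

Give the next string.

nnccnnnccncncnnnccncnnncnnccn

Rewriting each symbol of cncnnncnnccn: c→nnc, n→cn, c→nnc, n→cn, n→cn, n→cn, c→nnc, n→cn, n→cn, c→nnc, c→nnc, n→cn, which concatenates to nnc cn nnc cn cn cn nnc cn cn nnc nnc cn.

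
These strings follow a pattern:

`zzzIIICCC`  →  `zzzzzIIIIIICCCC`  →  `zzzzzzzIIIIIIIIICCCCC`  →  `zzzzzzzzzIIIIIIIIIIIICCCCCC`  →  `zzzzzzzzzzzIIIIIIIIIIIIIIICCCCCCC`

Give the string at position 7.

zzzzzzzzzzzzzzzIIIIIIIIIIIIIIIIIIIIICCCCCCCCC

The n-th term is 2n+1 z's then 3n I's then n+2 C's (n = 1, 2, …).
Setting n = 7 gives 15, 21, 9 characters in each block.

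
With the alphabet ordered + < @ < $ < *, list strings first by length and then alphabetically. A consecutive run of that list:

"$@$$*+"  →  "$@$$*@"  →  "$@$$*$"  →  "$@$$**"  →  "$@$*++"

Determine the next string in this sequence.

$@$*+@

Find the rightmost character of $@$*++ below *, bump it to the next letter, and reset everything to its right to +.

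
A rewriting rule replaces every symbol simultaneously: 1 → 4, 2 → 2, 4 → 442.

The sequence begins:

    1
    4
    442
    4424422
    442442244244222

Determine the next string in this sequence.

Applying the rule to each of the 15 symbols of 442442244244222 gives the pieces 442 442 2 442 442 2 2 442 442 2 442 442 2 2 2, which concatenate to the answer.

4424422442442224424422442442222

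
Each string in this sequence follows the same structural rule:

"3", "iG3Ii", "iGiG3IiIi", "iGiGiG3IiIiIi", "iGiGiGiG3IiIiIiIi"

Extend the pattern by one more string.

Each term wraps the previous one in iG on the left and Ii on the right.
One more step from iGiGiGiG3IiIiIiIi gives the answer.

iGiGiGiGiG3IiIiIiIiIi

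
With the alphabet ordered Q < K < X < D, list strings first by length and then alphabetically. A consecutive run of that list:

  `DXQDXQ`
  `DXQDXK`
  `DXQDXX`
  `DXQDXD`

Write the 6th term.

Stepping forward 2 times from DXQDXD: DXQDXD → DXQDDQ, then the target.

DXQDDK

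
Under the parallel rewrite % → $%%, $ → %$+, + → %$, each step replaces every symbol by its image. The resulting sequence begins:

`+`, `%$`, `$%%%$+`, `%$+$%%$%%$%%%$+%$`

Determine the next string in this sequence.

φ(%$+$%%$%%$%%%$+%$) expands symbol-by-symbol to $%% %$+ %$ %$+ $%% $%% %$+ $%% $%% %$+ $%% $%% $%% %$+ %$ $%% %$+; joining the 17 pieces gives the next term.

$%%%$+%$%$+$%%$%%%$+$%%$%%%$+$%%$%%$%%%$+%$$%%%$+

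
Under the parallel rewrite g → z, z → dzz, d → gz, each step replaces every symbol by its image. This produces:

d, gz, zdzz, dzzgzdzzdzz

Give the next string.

gzdzzdzzzdzzgzdzzdzzgzdzzdzz

Expanding dzzgzdzzdzz: d→gz, z→dzz, z→dzz, g→z, z→dzz, d→gz, z→dzz, z→dzz, d→gz, z→dzz, z→dzz. Concatenated: gz dzz dzz z dzz gz dzz dzz gz dzz dzz.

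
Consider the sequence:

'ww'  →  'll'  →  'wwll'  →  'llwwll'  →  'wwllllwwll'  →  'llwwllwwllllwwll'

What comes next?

From term 3 onward, concatenate the second-to-last term with the last: ww·ll = wwll, ll·wwll = llwwll, …
So term 7 is wwllllwwll·llwwllwwllllwwll.

wwllllwwllllwwllwwllllwwll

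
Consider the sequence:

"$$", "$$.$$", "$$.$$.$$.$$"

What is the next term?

$$.$$.$$.$$.$$.$$.$$.$$

s(k+1) = s(k)·.·s(k) — each term doubles the last with '.' between the halves.
So the next term is two copies of $$.$$.$$.$$ with '.' between the halves.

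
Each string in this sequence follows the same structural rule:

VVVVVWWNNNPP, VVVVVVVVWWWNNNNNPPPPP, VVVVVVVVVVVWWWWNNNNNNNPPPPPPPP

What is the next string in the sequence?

Term n consists of 3n+2 V's, followed by n+1 W's, followed by 2n+1 N's, followed by 3n-1 P's (n = 1, 2, …).
At n = 4 the blocks have lengths 14, 5, 9, 11.

VVVVVVVVVVVVVVWWWWWNNNNNNNNNPPPPPPPPPPP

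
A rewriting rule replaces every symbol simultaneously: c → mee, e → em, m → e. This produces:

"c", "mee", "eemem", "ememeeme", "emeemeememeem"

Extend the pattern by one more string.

emeememeememeemeememe

φ(emeemeememeem) expands symbol-by-symbol to em e em em e em em e em e em em e; joining the 13 pieces gives the next term.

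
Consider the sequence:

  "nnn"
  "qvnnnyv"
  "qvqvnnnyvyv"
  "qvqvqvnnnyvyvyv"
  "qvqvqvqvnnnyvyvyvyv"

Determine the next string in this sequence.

Each term wraps the previous one in qv on the left and yv on the right.
Applying this once more to qvqvqvqvnnnyvyvyvyv:

qvqvqvqvqvnnnyvyvyvyvyv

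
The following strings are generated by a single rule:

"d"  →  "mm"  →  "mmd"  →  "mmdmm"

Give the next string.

From term 3 onward, concatenate the last term with the second-to-last: mm·d = mmd, mmd·mm = mmdmm, …
So term 5 is mmdmm·mmd.

mmdmmmmd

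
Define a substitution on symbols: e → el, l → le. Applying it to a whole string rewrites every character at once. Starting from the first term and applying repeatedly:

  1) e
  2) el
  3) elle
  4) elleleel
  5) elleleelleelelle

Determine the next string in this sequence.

φ(elleleelleelelle) expands symbol-by-symbol to el le le el le el el le le el el le el le le el; joining the 16 pieces gives the next term.

elleleelleelelleleelelleelleleel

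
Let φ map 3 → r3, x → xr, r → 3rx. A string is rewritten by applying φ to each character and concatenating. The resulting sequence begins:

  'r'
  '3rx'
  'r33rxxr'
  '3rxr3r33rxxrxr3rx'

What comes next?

r33rxxr3rxr33rxr3r33rxxrxr3rxxr3rxr33rxxr

Applying the rule to each of the 17 symbols of 3rxr3r33rxxrxr3rx gives the pieces r3 3rx xr 3rx r3 3rx r3 r3 3rx xr xr 3rx xr 3rx r3 3rx xr, which concatenate to the answer.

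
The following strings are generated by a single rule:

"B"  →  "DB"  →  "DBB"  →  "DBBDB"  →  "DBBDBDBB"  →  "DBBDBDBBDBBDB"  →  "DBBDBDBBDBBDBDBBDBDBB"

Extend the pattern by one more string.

This is a Fibonacci-style word recurrence s(k) = s(k−1)·s(k−2): e.g. DB·B = DBB.
So term 8 is DBBDBDBBDBBDBDBBDBDBB·DBBDBDBBDBBDB.

DBBDBDBBDBBDBDBBDBDBBDBBDBDBBDBBDB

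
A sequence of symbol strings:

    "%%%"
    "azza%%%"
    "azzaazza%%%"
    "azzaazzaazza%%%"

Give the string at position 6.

azzaazzaazzaazzaazza%%%

Every step adds azza at the front: s(k+1) = azza·s(k).
From azzaazzaazza%%%, 2 further steps: azzaazzaazza%%% → azzaazzaazzaazza%%% → (answer).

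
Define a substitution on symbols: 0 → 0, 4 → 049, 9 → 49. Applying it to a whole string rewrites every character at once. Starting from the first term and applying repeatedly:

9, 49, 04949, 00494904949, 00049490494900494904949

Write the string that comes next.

Rewriting the 23 symbols of 00049490494900494904949 one by one yields 0 0 0 049 49 049 49 0 049 49 049 49 0 0 049 49 049 49 0 049 49 049 49; concatenated:

00004949049490049490494900049490494900494904949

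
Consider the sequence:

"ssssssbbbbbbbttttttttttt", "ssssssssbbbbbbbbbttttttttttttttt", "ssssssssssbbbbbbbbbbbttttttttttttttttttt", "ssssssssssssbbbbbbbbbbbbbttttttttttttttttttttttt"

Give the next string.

ssssssssssssssbbbbbbbbbbbbbbbttttttttttttttttttttttttttt

Reading off run lengths: s runs 6, 8, 10, 12; b runs 7, 9, 11, 13; t runs 11, 15, 19, 23 — each is linear in n, where the shown terms are n = 3, 4, 5, 6.
Setting n = 7 gives 14, 15, 27 characters in each block.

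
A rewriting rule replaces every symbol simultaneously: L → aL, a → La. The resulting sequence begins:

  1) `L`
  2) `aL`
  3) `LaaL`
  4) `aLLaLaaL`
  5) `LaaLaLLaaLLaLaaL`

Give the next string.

aLLaLaaLLaaLaLLaLaaLaLLaaLLaLaaL

Applying the rule to each of the 16 symbols of LaaLaLLaaLLaLaaL gives the pieces aL La La aL La aL aL La La aL aL La aL La La aL, which concatenate to the answer.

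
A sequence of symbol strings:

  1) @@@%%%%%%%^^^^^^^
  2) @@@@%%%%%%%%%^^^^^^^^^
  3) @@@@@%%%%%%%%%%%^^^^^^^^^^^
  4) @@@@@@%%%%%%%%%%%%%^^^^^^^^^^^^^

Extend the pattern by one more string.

Each string has the form @^{n} %^{2n+1} ^^{2n+1}, where the shown terms are n = 3, 4, 5, 6.
For the next term, n = 7, so the run lengths are 7, 15, 15.

@@@@@@@%%%%%%%%%%%%%%%^^^^^^^^^^^^^^^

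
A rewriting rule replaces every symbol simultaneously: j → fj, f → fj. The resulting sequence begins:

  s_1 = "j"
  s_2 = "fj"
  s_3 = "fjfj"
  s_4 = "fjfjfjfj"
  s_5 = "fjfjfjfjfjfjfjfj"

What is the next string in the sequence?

Rewriting the 16 symbols of fjfjfjfjfjfjfjfj one by one yields fj fj fj fj fj fj fj fj fj fj fj fj fj fj fj fj; concatenated:

fjfjfjfjfjfjfjfjfjfjfjfjfjfjfjfj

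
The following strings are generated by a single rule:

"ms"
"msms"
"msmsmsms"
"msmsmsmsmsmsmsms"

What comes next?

msmsmsmsmsmsmsmsmsmsmsmsmsmsmsms

s(k+1) = s(k)·s(k) — each term doubles the last.
One more doubling of msmsmsmsmsmsmsms gives the answer.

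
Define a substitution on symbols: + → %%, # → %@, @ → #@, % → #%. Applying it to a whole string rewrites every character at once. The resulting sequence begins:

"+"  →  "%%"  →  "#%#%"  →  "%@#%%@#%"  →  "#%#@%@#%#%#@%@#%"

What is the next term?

Replace each of the 16 characters of #%#@%@#%#%#@%@#% in place — %@ #% %@ #@ #% #@ %@ #% %@ #% %@ #@ #% #@ %@ #% — and concatenate.

%@#%%@#@#%#@%@#%%@#%%@#@#%#@%@#%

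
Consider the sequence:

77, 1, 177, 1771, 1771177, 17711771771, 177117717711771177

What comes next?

17711771771177117717711771771

This is a Fibonacci-style word recurrence s(k) = s(k−1)·s(k−2): e.g. 1·77 = 177.
Continuing: 177117717711771177 · 17711771771 gives term 8.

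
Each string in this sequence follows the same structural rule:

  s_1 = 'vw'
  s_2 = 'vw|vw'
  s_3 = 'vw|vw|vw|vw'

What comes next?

Every step duplicates the string with '|' between the halves.
So the next term is two copies of vw|vw|vw|vw with '|' between the halves.

vw|vw|vw|vw|vw|vw|vw|vw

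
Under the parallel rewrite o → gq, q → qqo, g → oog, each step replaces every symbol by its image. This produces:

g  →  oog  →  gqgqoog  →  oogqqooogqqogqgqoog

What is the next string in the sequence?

Replace each of the 19 characters of oogqqooogqqogqgqoog in place — gq gq oog qqo qqo gq gq gq oog qqo qqo gq oog qqo oog qqo gq gq oog — and concatenate.

gqgqoogqqoqqogqgqgqoogqqoqqogqoogqqooogqqogqgqoog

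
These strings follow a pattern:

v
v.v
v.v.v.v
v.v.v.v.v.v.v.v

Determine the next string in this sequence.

Every step duplicates the string with '.' between the halves.
Doubling v.v.v.v.v.v.v.v with '.' between the halves:

v.v.v.v.v.v.v.v.v.v.v.v.v.v.v.v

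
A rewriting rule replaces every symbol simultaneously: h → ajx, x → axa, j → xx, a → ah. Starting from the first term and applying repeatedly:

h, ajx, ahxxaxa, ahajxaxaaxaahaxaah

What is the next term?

ahajxahxxaxaahaxaahahaxaahahajxahaxaahahajx

Applying the rule to each of the 18 symbols of ahajxaxaaxaahaxaah gives the pieces ah ajx ah xx axa ah axa ah ah axa ah ah ajx ah axa ah ah ajx, which concatenate to the answer.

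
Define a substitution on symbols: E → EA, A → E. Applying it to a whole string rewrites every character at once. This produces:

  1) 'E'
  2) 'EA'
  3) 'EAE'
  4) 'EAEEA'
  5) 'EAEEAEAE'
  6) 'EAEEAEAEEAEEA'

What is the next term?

EAEEAEAEEAEEAEAEEAEAE

Replace each of the 13 characters of EAEEAEAEEAEEA in place — EA E EA EA E EA E EA EA E EA EA E — and concatenate.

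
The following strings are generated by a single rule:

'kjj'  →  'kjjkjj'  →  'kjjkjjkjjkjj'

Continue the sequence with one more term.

s(k+1) = s(k)·s(k) — each term doubles the last.
Doubling kjjkjjkjjkjj:

kjjkjjkjjkjjkjjkjjkjjkjj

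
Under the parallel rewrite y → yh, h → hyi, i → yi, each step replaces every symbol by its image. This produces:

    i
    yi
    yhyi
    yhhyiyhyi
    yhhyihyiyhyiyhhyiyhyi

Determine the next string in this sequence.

yhhyihyiyhyihyiyhyiyhhyiyhyiyhhyihyiyhyiyhhyiyhyi

Replace each of the 21 characters of yhhyihyiyhyiyhhyiyhyi in place — yh hyi hyi yh yi hyi yh yi yh hyi yh yi yh hyi hyi yh yi yh hyi yh yi — and concatenate.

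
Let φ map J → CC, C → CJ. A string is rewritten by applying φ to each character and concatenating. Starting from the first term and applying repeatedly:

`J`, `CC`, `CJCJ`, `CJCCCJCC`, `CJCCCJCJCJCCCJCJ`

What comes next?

Replace each of the 16 characters of CJCCCJCJCJCCCJCJ in place — CJ CC CJ CJ CJ CC CJ CC CJ CC CJ CJ CJ CC CJ CC — and concatenate.

CJCCCJCJCJCCCJCCCJCCCJCJCJCCCJCC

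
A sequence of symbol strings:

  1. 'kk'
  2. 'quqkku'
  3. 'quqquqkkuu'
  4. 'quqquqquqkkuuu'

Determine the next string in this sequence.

s(k+1) = quq·s(k)·u, so each term gains quq as a prefix and u as a suffix.
Applying this once more to quqquqquqkkuuu:

quqquqquqquqkkuuuu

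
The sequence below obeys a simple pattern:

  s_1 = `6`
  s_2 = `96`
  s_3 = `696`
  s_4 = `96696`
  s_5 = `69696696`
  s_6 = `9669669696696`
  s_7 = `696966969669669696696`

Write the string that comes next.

9669669696696696966969669669696696

From term 3 onward, concatenate the second-to-last term with the last: 6·96 = 696, 96·696 = 96696, …
So term 8 is 9669669696696·696966969669669696696.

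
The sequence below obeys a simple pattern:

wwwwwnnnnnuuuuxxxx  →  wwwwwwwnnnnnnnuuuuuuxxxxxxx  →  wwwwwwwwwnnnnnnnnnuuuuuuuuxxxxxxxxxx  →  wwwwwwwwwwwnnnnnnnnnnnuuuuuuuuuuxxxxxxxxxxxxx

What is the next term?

wwwwwwwwwwwwwnnnnnnnnnnnnnuuuuuuuuuuuuxxxxxxxxxxxxxxxx

Term n consists of 2n+1 w's, followed by 2n+1 n's, followed by 2n u's, followed by 3n-2 x's, where the shown terms are n = 2, 3, 4, 5.
For the next term, n = 6, so the run lengths are 13, 13, 12, 16.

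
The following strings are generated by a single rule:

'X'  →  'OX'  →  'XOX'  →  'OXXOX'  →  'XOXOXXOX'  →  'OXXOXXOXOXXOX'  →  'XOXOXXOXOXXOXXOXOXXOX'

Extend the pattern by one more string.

OXXOXXOXOXXOXXOXOXXOXOXXOXXOXOXXOX

Each term (from the third on) is the two preceding terms concatenated in order: term 3 = X·OX = XOX.
The next term joins OXXOXXOXOXXOX and XOXOXXOXOXXOXXOXOXXOX.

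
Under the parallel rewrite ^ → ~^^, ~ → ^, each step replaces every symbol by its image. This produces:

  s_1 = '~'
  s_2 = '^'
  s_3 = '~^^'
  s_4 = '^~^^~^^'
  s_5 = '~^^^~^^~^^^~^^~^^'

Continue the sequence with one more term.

Replace each of the 17 characters of ~^^^~^^~^^^~^^~^^ in place — ^ ~^^ ~^^ ~^^ ^ ~^^ ~^^ ^ ~^^ ~^^ ~^^ ^ ~^^ ~^^ ^ ~^^ ~^^ — and concatenate.

^~^^~^^~^^^~^^~^^^~^^~^^~^^^~^^~^^^~^^~^^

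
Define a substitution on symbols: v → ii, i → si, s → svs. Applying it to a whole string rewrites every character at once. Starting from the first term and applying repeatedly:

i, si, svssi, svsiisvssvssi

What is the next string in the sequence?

φ(svsiisvssvssi) expands symbol-by-symbol to svs ii svs si si svs ii svs svs ii svs svs si; joining the 13 pieces gives the next term.

svsiisvssisisvsiisvssvsiisvssvssi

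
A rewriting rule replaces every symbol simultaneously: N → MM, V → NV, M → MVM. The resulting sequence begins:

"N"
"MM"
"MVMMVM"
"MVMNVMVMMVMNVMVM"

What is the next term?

MVMNVMVMMMNVMVMNVMVMMVMNVMVMMMNVMVMNVMVM

φ(MVMNVMVMMVMNVMVM) expands symbol-by-symbol to MVM NV MVM MM NV MVM NV MVM MVM NV MVM MM NV MVM NV MVM; joining the 16 pieces gives the next term.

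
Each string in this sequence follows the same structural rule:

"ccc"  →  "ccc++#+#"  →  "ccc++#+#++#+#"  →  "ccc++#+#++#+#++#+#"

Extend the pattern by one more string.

ccc++#+#++#+#++#+#++#+#

The strings grow by a fixed suffix ++#+# each time.
So the next term is ccc++#+#++#+#++#+#·++#+#.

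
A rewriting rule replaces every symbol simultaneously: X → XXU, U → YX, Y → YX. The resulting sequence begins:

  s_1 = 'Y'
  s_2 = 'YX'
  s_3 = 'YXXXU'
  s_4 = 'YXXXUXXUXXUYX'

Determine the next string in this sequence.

Rewriting the 13 symbols of YXXXUXXUXXUYX one by one yields YX XXU XXU XXU YX XXU XXU YX XXU XXU YX YX XXU; concatenated:

YXXXUXXUXXUYXXXUXXUYXXXUXXUYXYXXXU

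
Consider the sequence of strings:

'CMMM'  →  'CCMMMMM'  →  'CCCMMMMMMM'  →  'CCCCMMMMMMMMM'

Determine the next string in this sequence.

CCCCCMMMMMMMMMMM

Term n consists of n C's, followed by 2n+1 M's (n = 1, 2, …).
At n = 5 the blocks have lengths 5, 11.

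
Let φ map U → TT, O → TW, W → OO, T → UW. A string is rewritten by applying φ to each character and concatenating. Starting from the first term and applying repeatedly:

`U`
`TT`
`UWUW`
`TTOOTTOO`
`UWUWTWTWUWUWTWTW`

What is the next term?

TTOOTTOOUWOOUWOOTTOOTTOOUWOOUWOO

Applying the rule to each of the 16 symbols of UWUWTWTWUWUWTWTW gives the pieces TT OO TT OO UW OO UW OO TT OO TT OO UW OO UW OO, which concatenate to the answer.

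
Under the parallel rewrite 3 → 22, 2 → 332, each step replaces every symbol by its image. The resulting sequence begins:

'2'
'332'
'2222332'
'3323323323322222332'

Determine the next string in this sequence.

22223322222332222233222223323323323323322222332

Applying the rule to each of the 19 symbols of 3323323323322222332 gives the pieces 22 22 332 22 22 332 22 22 332 22 22 332 332 332 332 332 22 22 332, which concatenate to the answer.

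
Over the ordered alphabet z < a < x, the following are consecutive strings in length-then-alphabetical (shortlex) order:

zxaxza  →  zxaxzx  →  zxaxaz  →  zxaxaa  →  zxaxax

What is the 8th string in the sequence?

zxaxxx

Advancing 3 positions from zxaxax through zxaxax → zxaxxz → zxaxxa reaches term 8.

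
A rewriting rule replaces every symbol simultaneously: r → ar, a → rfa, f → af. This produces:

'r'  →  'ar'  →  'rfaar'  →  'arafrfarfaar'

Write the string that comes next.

rfaarrfaafarafrfaarafrfarfaar

Rewriting each symbol of arafrfarfaar: a→rfa, r→ar, a→rfa, f→af, r→ar, f→af, a→rfa, r→ar, f→af, a→rfa, a→rfa, r→ar, which concatenates to rfa ar rfa af ar af rfa ar af rfa rfa ar.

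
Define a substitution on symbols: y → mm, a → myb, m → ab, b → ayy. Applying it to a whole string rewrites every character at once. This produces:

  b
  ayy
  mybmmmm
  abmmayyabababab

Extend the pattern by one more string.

φ(abmmayyabababab) expands symbol-by-symbol to myb ayy ab ab myb mm mm myb ayy myb ayy myb ayy myb ayy; joining the 15 pieces gives the next term.

mybayyababmybmmmmmybayymybayymybayymybayy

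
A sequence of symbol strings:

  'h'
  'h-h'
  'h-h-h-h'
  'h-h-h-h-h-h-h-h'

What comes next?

Every step duplicates the string with '-' between the halves.
Doubling h-h-h-h-h-h-h-h with '-' between the halves:

h-h-h-h-h-h-h-h-h-h-h-h-h-h-h-h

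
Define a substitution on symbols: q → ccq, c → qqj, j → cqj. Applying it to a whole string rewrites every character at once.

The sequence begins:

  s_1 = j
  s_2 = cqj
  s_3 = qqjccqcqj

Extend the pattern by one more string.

ccqccqcqjqqjqqjccqqqjccqcqj

Apply φ to qqjccqcqj symbol by symbol: q→ccq, q→ccq, j→cqj, c→qqj, c→qqj, q→ccq, c→qqj, q→ccq, j→cqj; joined: ccq ccq cqj qqj qqj ccq qqj ccq cqj.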